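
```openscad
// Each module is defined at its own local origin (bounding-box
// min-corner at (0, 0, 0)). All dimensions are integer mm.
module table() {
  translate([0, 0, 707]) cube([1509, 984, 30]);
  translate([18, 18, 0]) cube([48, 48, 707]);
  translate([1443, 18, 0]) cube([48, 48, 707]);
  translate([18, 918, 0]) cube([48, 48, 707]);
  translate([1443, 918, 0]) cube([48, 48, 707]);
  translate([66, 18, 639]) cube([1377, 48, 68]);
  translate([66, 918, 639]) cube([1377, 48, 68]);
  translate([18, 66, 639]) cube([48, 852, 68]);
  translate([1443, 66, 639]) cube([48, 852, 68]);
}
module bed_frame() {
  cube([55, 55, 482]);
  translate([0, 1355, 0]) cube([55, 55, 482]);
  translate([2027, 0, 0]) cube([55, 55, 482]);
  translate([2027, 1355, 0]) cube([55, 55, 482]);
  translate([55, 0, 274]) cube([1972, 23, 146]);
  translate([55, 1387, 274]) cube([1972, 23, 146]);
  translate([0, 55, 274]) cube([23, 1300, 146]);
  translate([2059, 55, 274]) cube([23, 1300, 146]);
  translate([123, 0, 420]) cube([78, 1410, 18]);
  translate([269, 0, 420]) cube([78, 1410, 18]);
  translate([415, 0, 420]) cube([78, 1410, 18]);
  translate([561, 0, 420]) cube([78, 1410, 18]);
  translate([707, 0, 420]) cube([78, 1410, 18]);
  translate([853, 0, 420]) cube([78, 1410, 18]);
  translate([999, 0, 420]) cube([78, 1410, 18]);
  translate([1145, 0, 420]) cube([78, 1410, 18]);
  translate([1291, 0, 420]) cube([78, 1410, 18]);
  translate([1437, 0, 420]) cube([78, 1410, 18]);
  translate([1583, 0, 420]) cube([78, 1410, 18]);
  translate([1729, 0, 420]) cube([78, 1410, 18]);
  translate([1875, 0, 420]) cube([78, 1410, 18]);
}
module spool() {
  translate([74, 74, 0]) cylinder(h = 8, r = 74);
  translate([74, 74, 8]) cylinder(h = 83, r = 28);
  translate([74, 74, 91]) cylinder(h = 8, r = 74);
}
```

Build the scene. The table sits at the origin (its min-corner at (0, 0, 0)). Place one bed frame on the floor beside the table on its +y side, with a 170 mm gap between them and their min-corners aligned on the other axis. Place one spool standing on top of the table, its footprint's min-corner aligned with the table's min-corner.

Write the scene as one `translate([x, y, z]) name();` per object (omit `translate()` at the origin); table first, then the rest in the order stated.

table();
translate([0, 1154, 0]) bed_frame();
translate([0, 0, 737]) spool();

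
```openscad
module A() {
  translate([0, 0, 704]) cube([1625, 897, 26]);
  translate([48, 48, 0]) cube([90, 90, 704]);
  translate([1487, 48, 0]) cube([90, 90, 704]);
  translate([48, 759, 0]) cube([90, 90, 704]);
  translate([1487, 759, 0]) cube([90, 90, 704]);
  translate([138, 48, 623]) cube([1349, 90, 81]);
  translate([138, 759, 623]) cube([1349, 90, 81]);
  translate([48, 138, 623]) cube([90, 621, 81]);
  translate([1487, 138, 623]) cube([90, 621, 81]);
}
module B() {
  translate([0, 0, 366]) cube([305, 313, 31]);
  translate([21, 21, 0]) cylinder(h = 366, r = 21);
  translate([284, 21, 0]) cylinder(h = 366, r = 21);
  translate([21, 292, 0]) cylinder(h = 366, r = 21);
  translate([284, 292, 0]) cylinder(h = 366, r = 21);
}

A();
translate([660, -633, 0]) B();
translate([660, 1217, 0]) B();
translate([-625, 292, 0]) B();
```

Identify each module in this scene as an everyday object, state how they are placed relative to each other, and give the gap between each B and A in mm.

A is a table. B is a stool. Three stools sit around the table at the −y, +y, −x sides. The gap between each stool and the table is 320 mm.

Each stool's nearest face is 320 mm from the table's bounding box.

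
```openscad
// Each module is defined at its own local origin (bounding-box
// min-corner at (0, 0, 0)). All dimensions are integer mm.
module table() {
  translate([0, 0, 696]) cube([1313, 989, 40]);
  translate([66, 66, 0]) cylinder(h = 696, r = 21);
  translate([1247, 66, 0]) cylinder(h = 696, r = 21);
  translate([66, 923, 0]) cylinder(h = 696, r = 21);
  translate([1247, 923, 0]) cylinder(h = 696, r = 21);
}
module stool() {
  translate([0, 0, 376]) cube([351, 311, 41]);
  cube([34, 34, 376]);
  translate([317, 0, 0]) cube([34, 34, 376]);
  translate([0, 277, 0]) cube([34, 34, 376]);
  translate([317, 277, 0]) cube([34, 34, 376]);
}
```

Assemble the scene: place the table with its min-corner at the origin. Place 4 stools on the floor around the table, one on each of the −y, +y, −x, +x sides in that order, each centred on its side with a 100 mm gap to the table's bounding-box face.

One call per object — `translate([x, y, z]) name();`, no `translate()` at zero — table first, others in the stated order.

table();
translate([481, -411, 0]) stool();
translate([481, 1089, 0]) stool();
translate([-451, 339, 0]) stool();
translate([1413, 339, 0]) stool();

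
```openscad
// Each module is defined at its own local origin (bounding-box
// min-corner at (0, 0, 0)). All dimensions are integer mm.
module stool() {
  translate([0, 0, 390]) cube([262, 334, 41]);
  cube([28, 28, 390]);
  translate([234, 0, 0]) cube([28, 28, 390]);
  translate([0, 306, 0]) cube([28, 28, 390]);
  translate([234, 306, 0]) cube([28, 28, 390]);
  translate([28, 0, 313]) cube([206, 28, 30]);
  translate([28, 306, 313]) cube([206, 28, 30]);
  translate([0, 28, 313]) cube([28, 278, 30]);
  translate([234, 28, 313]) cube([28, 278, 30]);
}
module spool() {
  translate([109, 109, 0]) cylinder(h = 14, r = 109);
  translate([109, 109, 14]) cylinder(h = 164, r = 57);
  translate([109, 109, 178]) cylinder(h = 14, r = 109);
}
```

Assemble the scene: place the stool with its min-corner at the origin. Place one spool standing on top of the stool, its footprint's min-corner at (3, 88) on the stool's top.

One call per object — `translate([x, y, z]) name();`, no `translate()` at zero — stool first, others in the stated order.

stool();
translate([3, 88, 431]) spool();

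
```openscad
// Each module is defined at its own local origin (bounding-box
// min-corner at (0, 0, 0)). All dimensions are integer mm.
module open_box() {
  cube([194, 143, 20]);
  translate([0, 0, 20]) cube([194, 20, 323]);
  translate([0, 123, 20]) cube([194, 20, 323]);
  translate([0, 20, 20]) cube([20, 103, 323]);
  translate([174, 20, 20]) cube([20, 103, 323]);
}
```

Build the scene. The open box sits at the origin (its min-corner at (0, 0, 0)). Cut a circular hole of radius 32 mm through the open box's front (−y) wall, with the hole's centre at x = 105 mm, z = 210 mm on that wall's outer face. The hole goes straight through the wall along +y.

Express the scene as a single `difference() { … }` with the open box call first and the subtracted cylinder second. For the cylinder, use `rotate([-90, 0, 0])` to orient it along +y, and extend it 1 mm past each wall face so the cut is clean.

difference() {
  open_box();
  translate([105, -1, 210]) rotate([-90, 0, 0]) cylinder(h = 22, r = 32);
}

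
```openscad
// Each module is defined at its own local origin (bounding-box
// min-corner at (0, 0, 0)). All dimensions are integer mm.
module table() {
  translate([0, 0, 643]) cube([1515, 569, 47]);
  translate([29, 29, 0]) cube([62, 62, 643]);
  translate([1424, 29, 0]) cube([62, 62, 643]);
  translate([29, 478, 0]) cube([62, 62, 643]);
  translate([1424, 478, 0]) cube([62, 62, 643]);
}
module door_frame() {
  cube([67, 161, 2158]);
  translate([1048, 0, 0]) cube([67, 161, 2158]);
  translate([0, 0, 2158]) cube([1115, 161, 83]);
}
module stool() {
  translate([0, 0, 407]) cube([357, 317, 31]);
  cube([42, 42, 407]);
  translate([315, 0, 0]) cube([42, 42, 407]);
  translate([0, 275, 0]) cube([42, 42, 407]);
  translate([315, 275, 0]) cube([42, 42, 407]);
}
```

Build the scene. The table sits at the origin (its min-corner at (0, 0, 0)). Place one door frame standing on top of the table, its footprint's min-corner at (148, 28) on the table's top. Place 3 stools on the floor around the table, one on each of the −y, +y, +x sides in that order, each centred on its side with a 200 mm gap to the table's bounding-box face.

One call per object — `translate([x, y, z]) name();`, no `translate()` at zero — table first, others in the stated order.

table();
translate([148, 28, 690]) door_frame();
translate([579, -517, 0]) stool();
translate([579, 769, 0]) stool();
translate([1715, 126, 0]) stool();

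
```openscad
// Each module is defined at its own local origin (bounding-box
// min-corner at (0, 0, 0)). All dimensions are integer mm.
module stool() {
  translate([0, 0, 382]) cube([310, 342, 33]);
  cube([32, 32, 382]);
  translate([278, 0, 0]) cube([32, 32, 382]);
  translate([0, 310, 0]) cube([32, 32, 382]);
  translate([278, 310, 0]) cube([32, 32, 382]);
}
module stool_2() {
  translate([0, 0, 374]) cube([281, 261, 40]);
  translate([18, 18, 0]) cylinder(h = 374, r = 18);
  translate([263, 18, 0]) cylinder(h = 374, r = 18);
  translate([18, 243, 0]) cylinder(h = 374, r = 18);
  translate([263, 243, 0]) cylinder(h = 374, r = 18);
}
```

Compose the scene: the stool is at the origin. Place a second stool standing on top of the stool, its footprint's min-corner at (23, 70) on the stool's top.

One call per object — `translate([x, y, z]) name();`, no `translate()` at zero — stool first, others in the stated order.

stool();
translate([23, 70, 415]) stool_2();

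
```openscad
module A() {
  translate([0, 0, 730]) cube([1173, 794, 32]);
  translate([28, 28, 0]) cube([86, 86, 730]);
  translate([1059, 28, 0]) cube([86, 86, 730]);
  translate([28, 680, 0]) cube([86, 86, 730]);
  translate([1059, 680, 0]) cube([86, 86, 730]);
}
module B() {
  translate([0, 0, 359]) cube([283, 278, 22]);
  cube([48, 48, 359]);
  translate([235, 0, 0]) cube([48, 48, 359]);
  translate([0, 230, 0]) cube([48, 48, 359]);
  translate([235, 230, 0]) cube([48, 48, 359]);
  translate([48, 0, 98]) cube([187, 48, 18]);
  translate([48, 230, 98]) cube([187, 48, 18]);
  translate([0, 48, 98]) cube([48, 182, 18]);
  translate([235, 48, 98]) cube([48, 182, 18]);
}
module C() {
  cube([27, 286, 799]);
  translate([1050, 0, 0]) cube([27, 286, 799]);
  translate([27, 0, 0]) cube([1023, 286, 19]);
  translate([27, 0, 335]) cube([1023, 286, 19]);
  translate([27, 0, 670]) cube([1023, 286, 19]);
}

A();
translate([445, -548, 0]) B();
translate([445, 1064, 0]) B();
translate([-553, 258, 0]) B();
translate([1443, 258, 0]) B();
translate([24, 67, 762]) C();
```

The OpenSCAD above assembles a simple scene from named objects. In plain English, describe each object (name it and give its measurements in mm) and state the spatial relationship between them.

A is a table with a 1173×794 mm rectangular top, 32 mm thick, top surface at z = 762 mm, supported by four 86×86 mm square legs, each inset 28 mm from the nearest pair of top edges, running from the floor.

B is a simple wooden stool: a rectangular seat 283 mm (x) by 278 mm (y), 22 mm thick, top face at z = 381 mm, on four square legs, each 48×48 mm in cross-section. The legs rest on z = 0, each flush with a corner of the seat. Four stretchers, 48 mm wide and 18 mm tall, connect adjacent legs with their undersides at z = 98 mm, each running between the inner faces of the legs it joins and aligned with the legs' outer faces on the other axis.

C is an open bookshelf. Two side panels, each 27 mm thick, 286 mm deep and 799 mm tall, stand 1077 mm apart (outside-to-outside). Between them sit 3 shelves, each 19 mm thick and 286 mm deep, spanning the full gap between the sides. The bottom shelf rests on the floor (its underside at z = 0) and the clear gap between one shelf's top and the next shelf's underside is 316 mm.

Four stools sit around the table at the −y, +y, −x, +x sides. The bookshelf is on top of the table.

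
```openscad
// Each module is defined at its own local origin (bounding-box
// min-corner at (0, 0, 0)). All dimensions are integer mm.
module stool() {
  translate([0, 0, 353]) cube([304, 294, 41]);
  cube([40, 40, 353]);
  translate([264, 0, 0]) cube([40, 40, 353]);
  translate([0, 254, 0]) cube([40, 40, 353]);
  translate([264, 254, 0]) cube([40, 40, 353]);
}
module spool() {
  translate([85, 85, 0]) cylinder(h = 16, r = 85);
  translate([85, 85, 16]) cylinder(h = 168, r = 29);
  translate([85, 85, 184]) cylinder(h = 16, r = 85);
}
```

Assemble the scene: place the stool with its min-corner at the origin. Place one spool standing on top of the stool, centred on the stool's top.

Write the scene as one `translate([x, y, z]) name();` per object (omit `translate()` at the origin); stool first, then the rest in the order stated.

stool();
translate([67, 62, 394]) spool();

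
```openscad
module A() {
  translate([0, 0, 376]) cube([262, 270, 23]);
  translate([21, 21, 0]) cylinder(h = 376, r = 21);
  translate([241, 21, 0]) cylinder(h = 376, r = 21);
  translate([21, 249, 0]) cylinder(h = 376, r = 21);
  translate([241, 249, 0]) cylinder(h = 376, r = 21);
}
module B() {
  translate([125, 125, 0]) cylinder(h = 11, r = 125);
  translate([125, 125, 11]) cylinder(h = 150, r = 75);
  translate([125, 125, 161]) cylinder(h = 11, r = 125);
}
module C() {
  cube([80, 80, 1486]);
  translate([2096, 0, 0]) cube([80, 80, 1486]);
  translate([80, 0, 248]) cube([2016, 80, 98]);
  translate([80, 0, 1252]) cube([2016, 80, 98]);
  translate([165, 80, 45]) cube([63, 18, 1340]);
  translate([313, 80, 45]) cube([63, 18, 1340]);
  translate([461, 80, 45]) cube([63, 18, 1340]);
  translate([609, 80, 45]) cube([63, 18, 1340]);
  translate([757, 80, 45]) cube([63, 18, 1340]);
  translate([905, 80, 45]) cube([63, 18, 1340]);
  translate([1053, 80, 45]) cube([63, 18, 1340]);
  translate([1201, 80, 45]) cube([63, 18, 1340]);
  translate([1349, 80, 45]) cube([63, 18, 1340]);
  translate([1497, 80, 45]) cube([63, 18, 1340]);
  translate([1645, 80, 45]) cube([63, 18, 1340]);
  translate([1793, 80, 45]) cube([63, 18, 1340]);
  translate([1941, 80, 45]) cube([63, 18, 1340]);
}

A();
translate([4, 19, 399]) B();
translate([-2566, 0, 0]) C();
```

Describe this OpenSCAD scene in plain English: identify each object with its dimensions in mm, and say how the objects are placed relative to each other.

A is a four-legged stool. The seat is 262×270 mm, 23 mm thick, top at z = 399 mm. It stands on four round legs, each 42 mm in diameter, from z = 0 to the seat underside, each leg's axis is inset half a diameter from the nearest pair of seat edges (so the leg's bounding box is flush with the corner).

B is a spool: two coaxial disc flanges of radius 125 mm and thickness 11 mm, joined by a core cylinder of radius 75 mm and height 150 mm. The lower flange rests on z = 0 and the three cylinders share a vertical axis.

C is a fence section. Two 80×80 mm posts, 1486 mm tall, stand on the floor with a clear span of 2016 mm between their inner faces. Two horizontal rails of 80×98 mm section span the gap between the posts with their undersides at z = 248 mm and z = 1252 mm, flush with the posts' −y face. 13 pickets, each 63 mm wide, 18 mm thick and 1340 mm tall, are fixed to the +y face of the rails with their bottoms at z = 45 mm, evenly spaced across the span with equal gaps (rounded down to the nearest mm) at the −x end and between each pair — any rounding remainder accumulates at the +x end.

The spool is on top of the stool. The fence section is on the floor beside the stool on its −x side.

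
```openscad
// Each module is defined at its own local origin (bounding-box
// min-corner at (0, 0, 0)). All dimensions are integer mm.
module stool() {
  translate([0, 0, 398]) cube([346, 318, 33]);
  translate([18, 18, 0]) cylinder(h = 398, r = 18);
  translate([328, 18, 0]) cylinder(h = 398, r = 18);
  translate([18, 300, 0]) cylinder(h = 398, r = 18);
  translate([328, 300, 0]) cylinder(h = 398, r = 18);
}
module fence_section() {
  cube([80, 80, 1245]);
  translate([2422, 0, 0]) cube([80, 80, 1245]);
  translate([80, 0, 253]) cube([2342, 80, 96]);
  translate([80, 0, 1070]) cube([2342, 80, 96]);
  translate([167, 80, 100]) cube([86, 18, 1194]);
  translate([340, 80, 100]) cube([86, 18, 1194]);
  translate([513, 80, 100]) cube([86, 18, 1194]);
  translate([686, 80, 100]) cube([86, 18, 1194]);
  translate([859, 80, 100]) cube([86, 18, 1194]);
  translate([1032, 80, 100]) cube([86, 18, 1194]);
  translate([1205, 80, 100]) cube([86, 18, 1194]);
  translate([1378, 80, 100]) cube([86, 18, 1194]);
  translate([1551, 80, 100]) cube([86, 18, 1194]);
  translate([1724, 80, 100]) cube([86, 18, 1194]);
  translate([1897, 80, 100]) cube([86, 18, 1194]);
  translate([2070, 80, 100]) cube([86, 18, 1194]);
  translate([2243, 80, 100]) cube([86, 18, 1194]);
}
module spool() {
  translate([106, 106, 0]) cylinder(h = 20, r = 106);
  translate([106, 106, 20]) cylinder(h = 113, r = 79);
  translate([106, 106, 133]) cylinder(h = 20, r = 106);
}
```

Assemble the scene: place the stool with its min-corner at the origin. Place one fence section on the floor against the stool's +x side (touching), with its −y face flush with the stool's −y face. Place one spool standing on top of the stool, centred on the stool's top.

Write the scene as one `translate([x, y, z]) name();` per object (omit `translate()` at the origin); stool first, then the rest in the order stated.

stool();
translate([346, 0, 0]) fence_section();
translate([67, 53, 431]) spool();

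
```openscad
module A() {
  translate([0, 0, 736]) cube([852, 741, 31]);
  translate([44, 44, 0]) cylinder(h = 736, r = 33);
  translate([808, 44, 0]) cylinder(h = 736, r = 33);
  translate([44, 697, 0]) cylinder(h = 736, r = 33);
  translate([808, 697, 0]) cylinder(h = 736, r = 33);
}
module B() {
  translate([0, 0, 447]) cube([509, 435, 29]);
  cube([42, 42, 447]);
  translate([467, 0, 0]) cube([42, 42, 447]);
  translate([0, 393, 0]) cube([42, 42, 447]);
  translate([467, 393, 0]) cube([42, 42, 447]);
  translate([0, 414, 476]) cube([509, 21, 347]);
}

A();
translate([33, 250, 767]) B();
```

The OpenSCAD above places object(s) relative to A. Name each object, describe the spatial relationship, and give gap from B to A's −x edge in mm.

A is a table. B is a chair. The chair is on top of the table. The gap from the chair to the table's −x edge is 33 mm.

The chair's min-x is at 33; the table's min-x is 0; gap = 33 mm.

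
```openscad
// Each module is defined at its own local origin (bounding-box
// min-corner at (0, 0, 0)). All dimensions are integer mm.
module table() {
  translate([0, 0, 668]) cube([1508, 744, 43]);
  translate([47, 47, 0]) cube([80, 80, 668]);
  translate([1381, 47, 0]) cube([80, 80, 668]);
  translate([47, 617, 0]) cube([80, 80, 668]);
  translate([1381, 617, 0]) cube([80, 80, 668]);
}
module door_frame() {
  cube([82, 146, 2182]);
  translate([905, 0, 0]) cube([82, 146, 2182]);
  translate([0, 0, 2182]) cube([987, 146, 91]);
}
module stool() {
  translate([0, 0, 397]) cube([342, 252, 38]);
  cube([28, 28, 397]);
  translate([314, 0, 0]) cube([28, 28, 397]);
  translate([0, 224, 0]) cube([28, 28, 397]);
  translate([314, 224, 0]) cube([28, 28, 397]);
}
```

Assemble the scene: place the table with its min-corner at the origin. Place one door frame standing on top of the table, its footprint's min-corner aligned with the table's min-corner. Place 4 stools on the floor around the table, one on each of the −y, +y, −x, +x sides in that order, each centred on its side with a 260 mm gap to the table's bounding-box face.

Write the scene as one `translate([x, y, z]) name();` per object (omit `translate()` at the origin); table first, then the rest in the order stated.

table();
translate([0, 0, 711]) door_frame();
translate([583, -512, 0]) stool();
translate([583, 1004, 0]) stool();
translate([-602, 246, 0]) stool();
translate([1768, 246, 0]) stool();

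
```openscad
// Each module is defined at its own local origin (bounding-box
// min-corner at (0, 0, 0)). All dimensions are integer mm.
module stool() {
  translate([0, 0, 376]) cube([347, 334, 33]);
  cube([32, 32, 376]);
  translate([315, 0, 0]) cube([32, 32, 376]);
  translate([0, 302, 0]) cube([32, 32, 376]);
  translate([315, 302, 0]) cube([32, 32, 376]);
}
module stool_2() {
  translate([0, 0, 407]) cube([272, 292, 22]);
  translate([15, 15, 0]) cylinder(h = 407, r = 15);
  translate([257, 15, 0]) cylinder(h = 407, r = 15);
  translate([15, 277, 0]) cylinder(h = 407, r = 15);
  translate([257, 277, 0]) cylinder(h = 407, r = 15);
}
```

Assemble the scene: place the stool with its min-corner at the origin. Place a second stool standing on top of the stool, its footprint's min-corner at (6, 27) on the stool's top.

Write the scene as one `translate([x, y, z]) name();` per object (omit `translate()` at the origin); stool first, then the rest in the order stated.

stool();
translate([6, 27, 409]) stool_2();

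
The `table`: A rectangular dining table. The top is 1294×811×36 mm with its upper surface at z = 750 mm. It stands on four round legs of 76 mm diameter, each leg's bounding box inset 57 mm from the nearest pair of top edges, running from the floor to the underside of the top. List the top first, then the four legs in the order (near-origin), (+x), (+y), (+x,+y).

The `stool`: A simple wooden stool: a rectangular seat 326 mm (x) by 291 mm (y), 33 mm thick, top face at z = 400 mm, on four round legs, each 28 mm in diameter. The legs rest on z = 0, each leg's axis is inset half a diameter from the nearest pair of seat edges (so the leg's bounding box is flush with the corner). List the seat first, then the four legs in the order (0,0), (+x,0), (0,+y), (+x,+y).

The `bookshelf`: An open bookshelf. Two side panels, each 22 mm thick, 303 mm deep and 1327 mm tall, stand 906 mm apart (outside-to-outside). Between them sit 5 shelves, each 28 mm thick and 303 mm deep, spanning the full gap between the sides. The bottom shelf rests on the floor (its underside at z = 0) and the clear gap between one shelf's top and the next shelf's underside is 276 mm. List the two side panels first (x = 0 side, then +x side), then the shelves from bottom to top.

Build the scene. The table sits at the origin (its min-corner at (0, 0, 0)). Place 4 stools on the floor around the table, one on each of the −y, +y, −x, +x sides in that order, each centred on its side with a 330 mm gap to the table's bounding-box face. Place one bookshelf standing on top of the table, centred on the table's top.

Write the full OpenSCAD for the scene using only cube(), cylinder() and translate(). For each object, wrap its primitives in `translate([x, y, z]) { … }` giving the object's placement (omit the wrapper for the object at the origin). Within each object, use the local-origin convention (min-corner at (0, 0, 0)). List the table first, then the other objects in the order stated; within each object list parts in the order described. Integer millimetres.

translate([0, 0, 714]) cube([1294, 811, 36]);
translate([95, 95, 0]) cylinder(h = 714, r = 38);
translate([1199, 95, 0]) cylinder(h = 714, r = 38);
translate([95, 716, 0]) cylinder(h = 714, r = 38);
translate([1199, 716, 0]) cylinder(h = 714, r = 38);
translate([484, -621, 0]) {
  translate([0, 0, 367]) cube([326, 291, 33]);
  translate([14, 14, 0]) cylinder(h = 367, r = 14);
  translate([312, 14, 0]) cylinder(h = 367, r = 14);
  translate([14, 277, 0]) cylinder(h = 367, r = 14);
  translate([312, 277, 0]) cylinder(h = 367, r = 14);
}
translate([484, 1141, 0]) {
  translate([0, 0, 367]) cube([326, 291, 33]);
  translate([14, 14, 0]) cylinder(h = 367, r = 14);
  translate([312, 14, 0]) cylinder(h = 367, r = 14);
  translate([14, 277, 0]) cylinder(h = 367, r = 14);
  translate([312, 277, 0]) cylinder(h = 367, r = 14);
}
translate([-656, 260, 0]) {
  translate([0, 0, 367]) cube([326, 291, 33]);
  translate([14, 14, 0]) cylinder(h = 367, r = 14);
  translate([312, 14, 0]) cylinder(h = 367, r = 14);
  translate([14, 277, 0]) cylinder(h = 367, r = 14);
  translate([312, 277, 0]) cylinder(h = 367, r = 14);
}
translate([1624, 260, 0]) {
  translate([0, 0, 367]) cube([326, 291, 33]);
  translate([14, 14, 0]) cylinder(h = 367, r = 14);
  translate([312, 14, 0]) cylinder(h = 367, r = 14);
  translate([14, 277, 0]) cylinder(h = 367, r = 14);
  translate([312, 277, 0]) cylinder(h = 367, r = 14);
}
translate([194, 254, 750]) {
  cube([22, 303, 1327]);
  translate([884, 0, 0]) cube([22, 303, 1327]);
  translate([22, 0, 0]) cube([862, 303, 28]);
  translate([22, 0, 304]) cube([862, 303, 28]);
  translate([22, 0, 608]) cube([862, 303, 28]);
  translate([22, 0, 912]) cube([862, 303, 28]);
  translate([22, 0, 1216]) cube([862, 303, 28]);
}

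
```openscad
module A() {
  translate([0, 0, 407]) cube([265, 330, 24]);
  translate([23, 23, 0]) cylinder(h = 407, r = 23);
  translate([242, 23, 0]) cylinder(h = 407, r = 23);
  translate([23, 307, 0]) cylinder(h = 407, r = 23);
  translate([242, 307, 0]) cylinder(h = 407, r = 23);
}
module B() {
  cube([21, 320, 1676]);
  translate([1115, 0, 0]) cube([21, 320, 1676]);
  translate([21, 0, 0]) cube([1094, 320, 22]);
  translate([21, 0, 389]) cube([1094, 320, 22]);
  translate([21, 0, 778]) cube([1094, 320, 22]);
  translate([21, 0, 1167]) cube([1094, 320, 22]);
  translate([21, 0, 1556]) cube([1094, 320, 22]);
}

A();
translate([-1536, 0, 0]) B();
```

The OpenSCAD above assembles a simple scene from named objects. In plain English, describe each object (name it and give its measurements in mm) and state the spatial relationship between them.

A is a simple wooden stool: a rectangular seat 265 mm (x) by 330 mm (y), 24 mm thick, top face at z = 431 mm, on four round legs, each 46 mm in diameter. The legs rest on z = 0, each leg's axis is inset half a diameter from the nearest pair of seat edges (so the leg's bounding box is flush with the corner).

B is an open bookshelf. Two side panels, each 21 mm thick, 320 mm deep and 1676 mm tall, stand 1136 mm apart (outside-to-outside). Between them sit 5 shelves, each 22 mm thick and 320 mm deep, spanning the full gap between the sides. The bottom shelf rests on the floor (its underside at z = 0) and the clear gap between one shelf's top and the next shelf's underside is 367 mm.

The bookshelf is on the floor beside the stool on its −x side.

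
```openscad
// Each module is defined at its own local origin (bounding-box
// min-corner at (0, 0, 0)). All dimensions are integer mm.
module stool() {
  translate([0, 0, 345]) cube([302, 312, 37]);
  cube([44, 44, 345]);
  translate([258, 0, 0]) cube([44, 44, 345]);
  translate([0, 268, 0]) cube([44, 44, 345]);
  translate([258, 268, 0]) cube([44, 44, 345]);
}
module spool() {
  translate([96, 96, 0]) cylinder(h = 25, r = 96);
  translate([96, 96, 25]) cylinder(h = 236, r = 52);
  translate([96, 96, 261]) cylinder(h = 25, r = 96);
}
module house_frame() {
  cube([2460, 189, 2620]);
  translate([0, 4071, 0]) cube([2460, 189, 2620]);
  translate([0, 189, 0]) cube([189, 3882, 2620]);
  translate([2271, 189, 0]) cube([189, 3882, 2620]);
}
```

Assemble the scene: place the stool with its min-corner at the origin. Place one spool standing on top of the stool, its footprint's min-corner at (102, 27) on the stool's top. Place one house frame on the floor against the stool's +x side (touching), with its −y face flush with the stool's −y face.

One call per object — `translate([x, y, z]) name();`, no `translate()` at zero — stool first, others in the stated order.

stool();
translate([102, 27, 382]) spool();
translate([302, 0, 0]) house_frame();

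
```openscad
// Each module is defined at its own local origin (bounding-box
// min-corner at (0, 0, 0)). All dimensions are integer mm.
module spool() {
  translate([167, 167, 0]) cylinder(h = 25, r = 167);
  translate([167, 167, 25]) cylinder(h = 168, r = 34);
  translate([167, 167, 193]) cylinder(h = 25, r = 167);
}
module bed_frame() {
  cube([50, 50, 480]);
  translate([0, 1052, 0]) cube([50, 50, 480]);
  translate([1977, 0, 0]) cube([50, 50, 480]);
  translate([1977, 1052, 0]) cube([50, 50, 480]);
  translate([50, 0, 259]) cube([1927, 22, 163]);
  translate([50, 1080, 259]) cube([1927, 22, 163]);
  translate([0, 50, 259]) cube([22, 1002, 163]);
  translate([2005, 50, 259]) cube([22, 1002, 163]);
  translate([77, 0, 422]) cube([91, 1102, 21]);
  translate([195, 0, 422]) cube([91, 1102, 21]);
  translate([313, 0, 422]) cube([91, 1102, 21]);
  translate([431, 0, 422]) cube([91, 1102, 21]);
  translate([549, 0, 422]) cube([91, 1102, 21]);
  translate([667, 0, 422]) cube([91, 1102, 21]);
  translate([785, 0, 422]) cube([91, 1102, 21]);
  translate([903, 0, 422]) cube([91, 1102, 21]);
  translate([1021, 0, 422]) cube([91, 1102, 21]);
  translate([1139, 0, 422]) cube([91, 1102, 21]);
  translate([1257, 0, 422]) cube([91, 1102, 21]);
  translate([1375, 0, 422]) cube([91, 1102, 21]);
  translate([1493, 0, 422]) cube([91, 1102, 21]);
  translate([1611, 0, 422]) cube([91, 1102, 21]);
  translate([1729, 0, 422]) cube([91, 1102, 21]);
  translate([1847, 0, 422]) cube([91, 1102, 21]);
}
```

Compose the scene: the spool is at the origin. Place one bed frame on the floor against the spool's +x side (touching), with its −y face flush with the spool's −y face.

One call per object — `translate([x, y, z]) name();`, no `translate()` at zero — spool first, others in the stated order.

spool();
translate([334, 0, 0]) bed_frame();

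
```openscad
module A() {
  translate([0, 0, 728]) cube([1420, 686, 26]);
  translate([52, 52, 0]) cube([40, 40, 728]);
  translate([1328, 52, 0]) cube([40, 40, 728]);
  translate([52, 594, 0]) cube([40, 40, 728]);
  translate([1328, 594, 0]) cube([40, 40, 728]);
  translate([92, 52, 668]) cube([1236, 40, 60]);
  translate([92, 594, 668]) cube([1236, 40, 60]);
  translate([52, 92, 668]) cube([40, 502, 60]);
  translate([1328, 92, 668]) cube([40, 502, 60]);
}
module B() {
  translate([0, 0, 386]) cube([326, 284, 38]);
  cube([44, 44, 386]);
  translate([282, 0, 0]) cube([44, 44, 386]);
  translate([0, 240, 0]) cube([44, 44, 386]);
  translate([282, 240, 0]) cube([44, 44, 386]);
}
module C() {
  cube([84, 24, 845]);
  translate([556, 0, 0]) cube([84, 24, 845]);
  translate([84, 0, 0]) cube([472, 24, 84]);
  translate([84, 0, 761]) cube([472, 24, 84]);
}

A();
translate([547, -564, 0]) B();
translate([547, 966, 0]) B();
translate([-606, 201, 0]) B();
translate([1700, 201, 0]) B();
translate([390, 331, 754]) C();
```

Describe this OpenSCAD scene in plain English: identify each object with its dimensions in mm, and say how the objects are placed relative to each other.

A is a table with a 1420×686 mm rectangular top, 26 mm thick, top surface at z = 754 mm, supported by four 40×40 mm square legs, each inset 52 mm from the nearest pair of top edges, running from the floor. Four apron rails, 40 mm thick and 60 mm tall, run between adjacent legs with their top edges flush with the underside of the top and their outer faces flush with the legs' outer faces.

B is a simple wooden stool: a rectangular seat 326 mm (x) by 284 mm (y), 38 mm thick, top face at z = 424 mm, on four square legs, each 44×44 mm in cross-section. The legs rest on z = 0, each flush with a corner of the seat.

C is a picture frame with a 472×677 mm rectangular opening (x by z) and a uniform 84 mm border on every side. Frame depth is 24 mm along y. It is built from two vertical stiles running the full outside height and two horizontal rails spanning the gap between the stiles.

Four stools sit around the table at the −y, +y, −x, +x sides. The picture frame is on top of the table, centred.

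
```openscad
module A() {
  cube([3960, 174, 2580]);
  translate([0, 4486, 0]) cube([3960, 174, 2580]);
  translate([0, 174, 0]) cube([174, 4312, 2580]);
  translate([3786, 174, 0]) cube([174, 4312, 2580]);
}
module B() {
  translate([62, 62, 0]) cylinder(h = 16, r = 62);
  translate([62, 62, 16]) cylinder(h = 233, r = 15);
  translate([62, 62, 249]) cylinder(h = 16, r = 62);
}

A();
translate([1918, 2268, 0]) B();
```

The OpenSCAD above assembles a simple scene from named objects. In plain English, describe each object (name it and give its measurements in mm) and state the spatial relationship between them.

A is a box-shaped house frame (walls only): outside footprint 3960×4660 mm, wall height 2580 mm, wall thickness 174 mm. The two y-facing walls run the full x-width; the two x-facing walls fit between the inner faces of the y-facing walls.

B is a spool: two coaxial disc flanges of radius 62 mm and thickness 16 mm, joined by a core cylinder of radius 15 mm and height 233 mm. The lower flange rests on z = 0 and the three cylinders share a vertical axis.

The spool sits inside the house frame, centred.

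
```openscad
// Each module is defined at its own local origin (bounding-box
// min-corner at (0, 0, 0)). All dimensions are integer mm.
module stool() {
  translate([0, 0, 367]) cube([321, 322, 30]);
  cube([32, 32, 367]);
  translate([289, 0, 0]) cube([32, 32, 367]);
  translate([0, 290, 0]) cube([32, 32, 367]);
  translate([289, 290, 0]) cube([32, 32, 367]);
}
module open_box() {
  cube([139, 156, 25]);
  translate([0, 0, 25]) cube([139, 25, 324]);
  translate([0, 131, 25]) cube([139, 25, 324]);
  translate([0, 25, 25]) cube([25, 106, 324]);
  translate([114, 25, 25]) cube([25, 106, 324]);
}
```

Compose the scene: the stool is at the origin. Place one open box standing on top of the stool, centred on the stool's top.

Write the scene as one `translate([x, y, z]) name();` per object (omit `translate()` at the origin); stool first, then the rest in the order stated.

stool();
translate([91, 83, 397]) open_box();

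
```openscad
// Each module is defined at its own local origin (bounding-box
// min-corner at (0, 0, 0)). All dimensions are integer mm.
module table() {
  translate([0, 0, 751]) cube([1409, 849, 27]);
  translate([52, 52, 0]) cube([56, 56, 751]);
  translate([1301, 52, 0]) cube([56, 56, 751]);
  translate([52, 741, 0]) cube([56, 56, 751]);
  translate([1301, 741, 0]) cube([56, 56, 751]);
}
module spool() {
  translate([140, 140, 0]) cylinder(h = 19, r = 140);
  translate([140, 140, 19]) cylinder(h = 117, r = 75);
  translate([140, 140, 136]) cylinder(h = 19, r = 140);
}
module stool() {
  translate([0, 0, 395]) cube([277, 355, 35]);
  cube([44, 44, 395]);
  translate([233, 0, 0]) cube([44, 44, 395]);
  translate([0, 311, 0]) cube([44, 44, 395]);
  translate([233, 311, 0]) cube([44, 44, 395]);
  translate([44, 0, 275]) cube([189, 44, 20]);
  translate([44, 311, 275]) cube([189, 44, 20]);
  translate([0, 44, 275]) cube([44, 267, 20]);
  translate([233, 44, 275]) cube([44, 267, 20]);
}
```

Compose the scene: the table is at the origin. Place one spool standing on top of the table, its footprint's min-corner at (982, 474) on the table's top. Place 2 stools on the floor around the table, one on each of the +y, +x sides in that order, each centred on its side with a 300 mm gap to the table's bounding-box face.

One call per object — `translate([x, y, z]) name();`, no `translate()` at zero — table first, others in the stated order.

table();
translate([982, 474, 778]) spool();
translate([566, 1149, 0]) stool();
translate([1709, 247, 0]) stool();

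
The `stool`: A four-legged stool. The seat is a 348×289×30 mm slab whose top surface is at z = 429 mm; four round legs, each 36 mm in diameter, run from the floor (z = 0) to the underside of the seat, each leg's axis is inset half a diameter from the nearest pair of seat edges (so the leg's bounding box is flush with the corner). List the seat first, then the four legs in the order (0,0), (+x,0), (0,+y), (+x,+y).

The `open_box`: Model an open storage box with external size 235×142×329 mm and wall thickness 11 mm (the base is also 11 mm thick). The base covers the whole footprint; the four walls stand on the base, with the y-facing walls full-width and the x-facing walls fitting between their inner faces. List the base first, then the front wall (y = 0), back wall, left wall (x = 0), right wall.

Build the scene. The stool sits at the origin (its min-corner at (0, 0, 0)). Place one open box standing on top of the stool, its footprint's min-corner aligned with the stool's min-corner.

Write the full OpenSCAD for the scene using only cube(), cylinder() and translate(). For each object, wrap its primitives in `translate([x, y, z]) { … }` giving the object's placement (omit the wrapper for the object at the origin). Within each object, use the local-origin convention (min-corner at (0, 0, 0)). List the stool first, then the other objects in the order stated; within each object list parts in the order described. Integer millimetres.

translate([0, 0, 399]) cube([348, 289, 30]);
translate([18, 18, 0]) cylinder(h = 399, r = 18);
translate([330, 18, 0]) cylinder(h = 399, r = 18);
translate([18, 271, 0]) cylinder(h = 399, r = 18);
translate([330, 271, 0]) cylinder(h = 399, r = 18);
translate([0, 0, 429]) {
  cube([235, 142, 11]);
  translate([0, 0, 11]) cube([235, 11, 318]);
  translate([0, 131, 11]) cube([235, 11, 318]);
  translate([0, 11, 11]) cube([11, 120, 318]);
  translate([224, 11, 11]) cube([11, 120, 318]);
}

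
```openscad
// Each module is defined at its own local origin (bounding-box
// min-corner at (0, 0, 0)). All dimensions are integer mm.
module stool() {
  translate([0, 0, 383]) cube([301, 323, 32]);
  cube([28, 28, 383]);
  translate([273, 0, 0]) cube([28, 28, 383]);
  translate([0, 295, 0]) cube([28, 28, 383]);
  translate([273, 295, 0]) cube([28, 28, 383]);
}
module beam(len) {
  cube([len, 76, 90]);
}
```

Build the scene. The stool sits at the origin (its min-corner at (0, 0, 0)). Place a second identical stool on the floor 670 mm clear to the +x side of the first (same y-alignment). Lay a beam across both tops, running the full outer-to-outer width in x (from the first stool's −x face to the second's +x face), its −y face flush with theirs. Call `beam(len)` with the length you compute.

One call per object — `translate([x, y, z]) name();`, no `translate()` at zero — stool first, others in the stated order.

stool();
translate([971, 0, 0]) stool();
translate([0, 0, 415]) beam(1272);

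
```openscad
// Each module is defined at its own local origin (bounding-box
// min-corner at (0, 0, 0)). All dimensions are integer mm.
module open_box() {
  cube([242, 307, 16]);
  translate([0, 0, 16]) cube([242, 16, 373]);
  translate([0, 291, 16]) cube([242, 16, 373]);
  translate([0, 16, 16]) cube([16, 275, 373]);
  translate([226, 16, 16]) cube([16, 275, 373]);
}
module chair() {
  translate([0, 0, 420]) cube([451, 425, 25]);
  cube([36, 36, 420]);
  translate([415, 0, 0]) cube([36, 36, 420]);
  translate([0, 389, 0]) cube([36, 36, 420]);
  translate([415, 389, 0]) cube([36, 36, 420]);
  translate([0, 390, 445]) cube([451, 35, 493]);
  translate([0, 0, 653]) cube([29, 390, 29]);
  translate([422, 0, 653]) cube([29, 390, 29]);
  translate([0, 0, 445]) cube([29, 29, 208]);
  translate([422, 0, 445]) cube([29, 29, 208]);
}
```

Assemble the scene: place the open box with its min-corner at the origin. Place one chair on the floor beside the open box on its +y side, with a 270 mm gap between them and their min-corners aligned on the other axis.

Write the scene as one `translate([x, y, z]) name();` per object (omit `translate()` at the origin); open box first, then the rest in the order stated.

open_box();
translate([0, 577, 0]) chair();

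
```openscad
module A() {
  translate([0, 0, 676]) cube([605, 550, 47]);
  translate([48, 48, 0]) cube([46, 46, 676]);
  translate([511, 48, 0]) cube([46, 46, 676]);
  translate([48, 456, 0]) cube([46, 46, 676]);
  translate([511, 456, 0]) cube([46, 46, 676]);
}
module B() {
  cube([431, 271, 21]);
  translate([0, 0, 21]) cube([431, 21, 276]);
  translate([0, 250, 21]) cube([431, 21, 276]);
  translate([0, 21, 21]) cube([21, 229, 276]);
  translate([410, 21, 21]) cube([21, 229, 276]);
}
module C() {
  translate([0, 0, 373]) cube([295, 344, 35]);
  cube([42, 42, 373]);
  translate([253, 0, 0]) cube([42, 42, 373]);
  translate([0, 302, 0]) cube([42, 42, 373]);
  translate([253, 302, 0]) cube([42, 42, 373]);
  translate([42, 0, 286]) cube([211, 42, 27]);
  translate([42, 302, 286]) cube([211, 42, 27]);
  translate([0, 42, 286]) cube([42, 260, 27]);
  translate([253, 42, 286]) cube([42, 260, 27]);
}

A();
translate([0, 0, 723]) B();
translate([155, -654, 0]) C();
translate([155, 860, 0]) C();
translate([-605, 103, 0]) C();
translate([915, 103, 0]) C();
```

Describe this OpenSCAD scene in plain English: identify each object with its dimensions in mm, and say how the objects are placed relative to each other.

A is a table: top 605 mm (x) × 550 mm (y), 47 mm thick, upper face at z = 723 mm, on four 46×46 mm square legs, each inset 48 mm from the nearest pair of top edges, running from z = 0 to the bottom of the top.

B is an open storage box with external size 431×271×297 mm and wall thickness 21 mm (the base is also 21 mm thick). The base covers the whole footprint; the four walls stand on the base, with the y-facing walls full-width and the x-facing walls fitting between their inner faces.

C is a four-legged stool. The seat is 295×344 mm, 35 mm thick, top at z = 408 mm. It stands on four square legs, each 42×42 mm in cross-section, from z = 0 to the seat underside, each flush with a corner of the seat. Four stretchers, 42 mm wide and 27 mm tall, connect adjacent legs with their undersides at z = 286 mm, each running between the inner faces of the legs it joins and aligned with the legs' outer faces on the other axis.

The open box is on top of the table. Four stools sit around the table at the −y, +y, −x, +x sides.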